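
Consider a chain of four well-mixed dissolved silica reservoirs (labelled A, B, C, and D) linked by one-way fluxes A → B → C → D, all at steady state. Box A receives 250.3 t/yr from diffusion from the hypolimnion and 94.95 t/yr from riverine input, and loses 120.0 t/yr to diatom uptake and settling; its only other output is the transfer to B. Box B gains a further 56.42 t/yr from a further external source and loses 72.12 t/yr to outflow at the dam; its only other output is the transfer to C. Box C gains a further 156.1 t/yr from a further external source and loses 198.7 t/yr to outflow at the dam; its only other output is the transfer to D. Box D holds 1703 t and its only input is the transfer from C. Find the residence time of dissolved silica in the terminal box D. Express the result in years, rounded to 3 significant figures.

Box A: F(A→B) = (250.3 + 94.95) − 120.0 = 225.25 t/yr.
Box B: F(B→C) = (225.25 + 56.42) − 72.12 = 209.55 t/yr.
Box C: F(C→D) = (209.55 + 156.1) − 198.7 = 166.95 t/yr.
Box D throughput = its input = 166.95 t/yr; τ = 1703 / 166.95 = 10.20 yr.

10.2 yr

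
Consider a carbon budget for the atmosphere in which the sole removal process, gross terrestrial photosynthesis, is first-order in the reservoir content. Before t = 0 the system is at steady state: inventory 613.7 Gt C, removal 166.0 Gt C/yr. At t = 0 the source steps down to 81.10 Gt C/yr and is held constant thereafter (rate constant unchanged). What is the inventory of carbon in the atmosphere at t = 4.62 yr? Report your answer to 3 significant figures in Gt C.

390 Gt C

Residence time τ = M₀/F₀ = 3.697 yr. The eventual steady state is M_∞ = M₀·(F₁/F₀) = 613.7 × 81.10/166.0 = 299.83 Gt C.
The anomaly ΔM(t) = M(t) − M_∞ decays as ΔM₀·e^(−t/τ) with ΔM₀ = 613.7 − 299.83 = 313.9 Gt C.
At t = 4.62 yr, e^(−t/τ) = e^(−1.250) = 0.2866, so ΔM = 89.96 Gt C and M = 299.83 + 89.96 = 389.78 Gt C.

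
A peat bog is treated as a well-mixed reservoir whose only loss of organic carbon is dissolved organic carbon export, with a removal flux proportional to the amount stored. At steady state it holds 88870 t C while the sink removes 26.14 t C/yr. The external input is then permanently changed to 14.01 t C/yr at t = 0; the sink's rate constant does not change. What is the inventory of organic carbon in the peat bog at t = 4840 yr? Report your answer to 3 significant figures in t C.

57600 t C

The sink rate constant is k = F₀/M₀ = 26.14/88870 = 0.0002941 yr⁻¹.
Solving dM/dt = F₁ − kM with M(0) = M₀ gives M(t) = F₁/k + (M₀ − F₁/k)·e^(−kt).
F₁/k = 14.01/0.0002941 = 47631 t C; kt = 0.0002941 × 4840 = 1.424, e^(−kt) = 0.2408.
M(4840) = 47631 + (88870 − 47631) × 0.2408 = 47631 + 9932 = 57563 t C.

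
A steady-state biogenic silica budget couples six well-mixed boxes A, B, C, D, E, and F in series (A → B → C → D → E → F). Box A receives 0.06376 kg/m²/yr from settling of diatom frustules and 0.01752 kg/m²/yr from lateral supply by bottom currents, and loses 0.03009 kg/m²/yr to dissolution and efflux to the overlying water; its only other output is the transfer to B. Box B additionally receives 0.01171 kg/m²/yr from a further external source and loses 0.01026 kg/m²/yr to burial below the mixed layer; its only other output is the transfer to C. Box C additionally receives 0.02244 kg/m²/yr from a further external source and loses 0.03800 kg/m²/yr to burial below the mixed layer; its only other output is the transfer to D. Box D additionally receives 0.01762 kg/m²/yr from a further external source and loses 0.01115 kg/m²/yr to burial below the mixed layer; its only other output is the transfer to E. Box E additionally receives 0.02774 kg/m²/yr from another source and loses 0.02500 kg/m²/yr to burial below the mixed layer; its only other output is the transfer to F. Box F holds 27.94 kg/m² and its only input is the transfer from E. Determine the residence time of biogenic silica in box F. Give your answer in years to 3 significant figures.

604 yr

Box A: F(A→B) = (0.06376 + 0.01752) − 0.03009 = 0.051190 kg/m²/yr.
Box B: F(B→C) = (0.051190 + 0.01171) − 0.01026 = 0.052640 kg/m²/yr.
Box C: F(C→D) = (0.052640 + 0.02244) − 0.03800 = 0.037080 kg/m²/yr.
Box D: F(D→E) = (0.037080 + 0.01762) − 0.01115 = 0.043550 kg/m²/yr.
Box E: F(E→F) = (0.043550 + 0.02774) − 0.02500 = 0.046290 kg/m²/yr.
Box F throughput = its input = 0.046290 kg/m²/yr; τ = 27.94 / 0.046290 = 603.6 yr.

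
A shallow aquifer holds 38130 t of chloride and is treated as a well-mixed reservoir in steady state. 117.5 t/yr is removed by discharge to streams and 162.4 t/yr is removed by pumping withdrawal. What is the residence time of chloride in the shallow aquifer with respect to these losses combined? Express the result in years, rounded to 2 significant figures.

Total removal = 117.5 + 162.4 = 279.90 t/yr.
τ = M / ΣF_out = 38130 / 279.90 = 136.2 yr.

140 yr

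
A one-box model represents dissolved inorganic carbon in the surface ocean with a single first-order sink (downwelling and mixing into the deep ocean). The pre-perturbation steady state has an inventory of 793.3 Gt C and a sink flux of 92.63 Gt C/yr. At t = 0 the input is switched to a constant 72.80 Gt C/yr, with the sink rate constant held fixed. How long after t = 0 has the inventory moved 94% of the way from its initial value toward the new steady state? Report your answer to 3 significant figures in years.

24.1 yr

τ = M₀/F₀ = 793.3/92.63 = 8.564 yr.
The remaining gap fraction is e^(−t/τ); 94% covered ⇒ e^(−t/τ) = 0.0600.
t = −τ ln(0.0600) = 8.564 × 2.813 = 24.09 yr.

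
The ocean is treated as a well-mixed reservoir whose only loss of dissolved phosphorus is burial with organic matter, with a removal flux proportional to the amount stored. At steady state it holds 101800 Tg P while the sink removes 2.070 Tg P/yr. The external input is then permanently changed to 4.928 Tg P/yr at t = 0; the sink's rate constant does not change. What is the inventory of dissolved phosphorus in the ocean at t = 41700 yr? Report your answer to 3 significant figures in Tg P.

182000 Tg P

Residence time τ = M₀/F₀ = 49180 yr. The eventual steady state is M_∞ = M₀·(F₁/F₀) = 101800 × 4.928/2.070 = 242350 Tg P.
The anomaly ΔM(t) = M(t) − M_∞ decays as ΔM₀·e^(−t/τ) with ΔM₀ = 101800 − 242350 = −140600 Tg P.
At t = 41700 yr, e^(−t/τ) = e^(−0.8479) = 0.4283, so ΔM = −60200 Tg P and M = 242350 − 60200 = 182150 Tg P.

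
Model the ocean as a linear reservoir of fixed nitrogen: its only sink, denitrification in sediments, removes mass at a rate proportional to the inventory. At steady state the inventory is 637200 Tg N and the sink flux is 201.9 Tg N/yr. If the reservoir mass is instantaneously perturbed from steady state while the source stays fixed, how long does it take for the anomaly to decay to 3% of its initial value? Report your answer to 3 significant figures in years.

11100 yr

For a linear reservoir the anomaly decays as exp(−t/τ) with τ = M/F = 637200/201.9 = 3156 yr.
exp(−t/τ) = 0.03 ⇒ t = −τ ln(0.03) = 3156 × 3.507 = 11070 yr.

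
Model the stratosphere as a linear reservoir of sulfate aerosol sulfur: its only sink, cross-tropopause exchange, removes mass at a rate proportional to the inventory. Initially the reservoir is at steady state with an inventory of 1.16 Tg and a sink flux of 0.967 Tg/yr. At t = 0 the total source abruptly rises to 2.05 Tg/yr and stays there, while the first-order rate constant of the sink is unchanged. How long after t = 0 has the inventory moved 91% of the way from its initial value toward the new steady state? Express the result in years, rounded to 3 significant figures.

τ = M₀/F₀ = 1.16/0.967 = 1.200 yr.
The remaining gap fraction is e^(−t/τ); 91% covered ⇒ e^(−t/τ) = 0.0900.
t = −τ ln(0.0900) = 1.200 × 2.408 = 2.889 yr.

2.89 yr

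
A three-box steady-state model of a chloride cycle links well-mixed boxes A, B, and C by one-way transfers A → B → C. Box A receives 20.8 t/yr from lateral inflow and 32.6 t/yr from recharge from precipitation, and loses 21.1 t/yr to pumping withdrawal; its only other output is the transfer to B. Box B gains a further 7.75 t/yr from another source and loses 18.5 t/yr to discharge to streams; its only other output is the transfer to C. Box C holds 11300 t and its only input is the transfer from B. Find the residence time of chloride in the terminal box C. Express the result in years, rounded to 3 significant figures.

524 yr

Box A: F(A→B) = (20.8 + 32.6) − 21.1 = 32.300 t/yr.
Box B: F(B→C) = (32.300 + 7.75) − 18.5 = 21.550 t/yr.
Box C throughput = its input = 21.550 t/yr; τ = 11300 / 21.550 = 524.4 yr.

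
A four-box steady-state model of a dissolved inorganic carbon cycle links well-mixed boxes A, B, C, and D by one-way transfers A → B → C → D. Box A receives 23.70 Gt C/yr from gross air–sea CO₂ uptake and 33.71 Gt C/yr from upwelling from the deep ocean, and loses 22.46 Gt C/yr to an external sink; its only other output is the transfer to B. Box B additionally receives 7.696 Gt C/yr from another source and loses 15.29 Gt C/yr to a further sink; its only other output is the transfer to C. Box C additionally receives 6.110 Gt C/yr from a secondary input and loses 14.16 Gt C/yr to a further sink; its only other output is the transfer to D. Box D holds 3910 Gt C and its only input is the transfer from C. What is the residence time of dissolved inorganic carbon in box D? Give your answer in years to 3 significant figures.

203 yr

Box A: F(A→B) = (23.70 + 33.71) − 22.46 = 34.950 Gt C/yr.
Box B: F(B→C) = (34.950 + 7.696) − 15.29 = 27.356 Gt C/yr.
Box C: F(C→D) = (27.356 + 6.110) − 14.16 = 19.306 Gt C/yr.
Box D throughput = its input = 19.306 Gt C/yr; τ = 3910 / 19.306 = 202.5 yr.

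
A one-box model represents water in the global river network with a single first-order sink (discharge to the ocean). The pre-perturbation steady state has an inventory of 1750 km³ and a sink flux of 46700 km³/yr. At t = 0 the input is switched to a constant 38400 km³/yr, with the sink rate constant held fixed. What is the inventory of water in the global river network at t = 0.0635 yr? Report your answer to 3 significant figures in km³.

1500 km³

Residence time τ = M₀/F₀ = 0.03747 yr. The eventual steady state is M_∞ = M₀·(F₁/F₀) = 1750 × 38400/46700 = 1439.0 km³.
The anomaly ΔM(t) = M(t) − M_∞ decays as ΔM₀·e^(−t/τ) with ΔM₀ = 1750 − 1439.0 = 311.0 km³.
At t = 0.0635 yr, e^(−t/τ) = e^(−1.695) = 0.1837, so ΔM = 57.13 km³ and M = 1439.0 + 57.13 = 1496.1 km³.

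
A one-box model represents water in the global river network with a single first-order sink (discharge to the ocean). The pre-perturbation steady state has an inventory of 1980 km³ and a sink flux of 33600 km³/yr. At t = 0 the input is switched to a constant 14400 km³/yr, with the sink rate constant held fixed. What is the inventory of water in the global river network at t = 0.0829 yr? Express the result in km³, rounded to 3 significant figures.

1130 km³

τ = M₀/F₀ = 1980/33600 = 0.05893 yr; rate constant k = 1/τ.
New steady state M_∞ = F₁/k = F₁·τ = 14400 × 0.05893 = 848.57 km³.
M(t) = M_∞ + (M₀ − M_∞)·e^(−t/τ); t/τ = 0.0829/0.05893 = 1.407, so e^(−t/τ) = 0.2449.
M(t) = 848.57 + 1131 × 0.2449 = 1125.7 km³.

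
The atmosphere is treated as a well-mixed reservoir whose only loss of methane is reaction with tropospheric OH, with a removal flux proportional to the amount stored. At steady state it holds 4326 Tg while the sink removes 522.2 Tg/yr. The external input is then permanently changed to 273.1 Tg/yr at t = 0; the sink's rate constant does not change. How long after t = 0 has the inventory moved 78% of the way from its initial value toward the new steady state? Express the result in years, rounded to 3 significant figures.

τ = M₀/F₀ = 4326/522.2 = 8.284 yr.
The remaining gap fraction is e^(−t/τ); 78% covered ⇒ e^(−t/τ) = 0.220.
t = −τ ln(0.220) = 8.284 × 1.514 = 12.54 yr.

12.5 yr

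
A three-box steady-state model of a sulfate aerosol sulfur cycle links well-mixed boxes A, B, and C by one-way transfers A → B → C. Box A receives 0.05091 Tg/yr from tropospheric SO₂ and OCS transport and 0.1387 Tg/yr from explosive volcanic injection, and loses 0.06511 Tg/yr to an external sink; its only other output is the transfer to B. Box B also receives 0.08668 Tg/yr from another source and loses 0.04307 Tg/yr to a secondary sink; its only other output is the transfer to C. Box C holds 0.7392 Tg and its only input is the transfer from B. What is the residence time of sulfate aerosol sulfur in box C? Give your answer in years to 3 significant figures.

Box A: F(A→B) = (0.05091 + 0.1387) − 0.06511 = 0.12450 Tg/yr.
Box B: F(B→C) = (0.12450 + 0.08668) − 0.04307 = 0.16811 Tg/yr.
Box C throughput = its input = 0.16811 Tg/yr; τ = 0.7392 / 0.16811 = 4.397 yr.

4.40 yr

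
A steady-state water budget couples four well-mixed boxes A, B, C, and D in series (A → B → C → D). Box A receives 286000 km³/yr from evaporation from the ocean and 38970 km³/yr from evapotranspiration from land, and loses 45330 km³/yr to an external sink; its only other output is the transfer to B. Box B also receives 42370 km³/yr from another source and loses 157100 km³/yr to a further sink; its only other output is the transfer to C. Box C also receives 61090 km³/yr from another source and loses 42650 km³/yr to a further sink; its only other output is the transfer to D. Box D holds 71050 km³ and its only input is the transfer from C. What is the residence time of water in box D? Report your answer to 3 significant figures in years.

Box A: F(A→B) = (286000 + 38970) − 45330 = 279640 km³/yr.
Box B: F(B→C) = (279640 + 42370) − 157100 = 164910 km³/yr.
Box C: F(C→D) = (164910 + 61090) − 42650 = 183350 km³/yr.
Box D throughput = its input = 183350 km³/yr; τ = 71050 / 183350 = 0.3875 yr.

0.388 yr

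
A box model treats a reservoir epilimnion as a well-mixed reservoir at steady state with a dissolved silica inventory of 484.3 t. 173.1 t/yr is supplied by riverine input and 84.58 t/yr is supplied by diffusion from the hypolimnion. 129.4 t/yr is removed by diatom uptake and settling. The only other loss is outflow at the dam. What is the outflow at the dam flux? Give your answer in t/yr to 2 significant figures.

At steady state ΣF_in = ΣF_out.
ΣF_in = 173.1 + 84.58 = 257.68 t/yr.
Outflow at the dam flux = ΣF_in − (129.4) = 257.68 − 129.4 = 128.3 t/yr.

130 t/yr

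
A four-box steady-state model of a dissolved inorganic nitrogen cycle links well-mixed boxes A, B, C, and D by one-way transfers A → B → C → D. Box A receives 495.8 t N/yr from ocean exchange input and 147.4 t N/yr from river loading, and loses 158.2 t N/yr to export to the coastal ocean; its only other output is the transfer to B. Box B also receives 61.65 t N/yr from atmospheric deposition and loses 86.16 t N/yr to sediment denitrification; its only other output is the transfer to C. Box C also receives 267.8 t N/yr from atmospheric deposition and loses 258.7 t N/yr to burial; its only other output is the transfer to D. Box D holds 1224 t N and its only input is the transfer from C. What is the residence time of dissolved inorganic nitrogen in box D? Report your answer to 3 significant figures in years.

Box A: F(A→B) = (495.8 + 147.4) − 158.2 = 485.00 t N/yr.
Box B: F(B→C) = (485.00 + 61.65) − 86.16 = 460.49 t N/yr.
Box C: F(C→D) = (460.49 + 267.8) − 258.7 = 469.59 t N/yr.
Box D throughput = its input = 469.59 t N/yr; τ = 1224 / 469.59 = 2.607 yr.

2.61 yr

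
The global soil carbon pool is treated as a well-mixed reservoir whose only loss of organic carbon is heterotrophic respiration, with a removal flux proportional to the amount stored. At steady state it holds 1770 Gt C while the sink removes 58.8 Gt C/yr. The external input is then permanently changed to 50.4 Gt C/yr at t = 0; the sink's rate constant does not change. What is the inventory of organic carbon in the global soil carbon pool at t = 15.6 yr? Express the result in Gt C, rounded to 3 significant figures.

The sink rate constant is k = F₀/M₀ = 58.8/1770 = 0.03322 yr⁻¹.
Solving dM/dt = F₁ − kM with M(0) = M₀ gives M(t) = F₁/k + (M₀ − F₁/k)·e^(−kt).
F₁/k = 50.4/0.03322 = 1517.1 Gt C; kt = 0.03322 × 15.6 = 0.5182, e^(−kt) = 0.5956.
M(15.6) = 1517.1 + (1770 − 1517.1) × 0.5956 = 1517.1 + 150.6 = 1667.7 Gt C.

1670 Gt C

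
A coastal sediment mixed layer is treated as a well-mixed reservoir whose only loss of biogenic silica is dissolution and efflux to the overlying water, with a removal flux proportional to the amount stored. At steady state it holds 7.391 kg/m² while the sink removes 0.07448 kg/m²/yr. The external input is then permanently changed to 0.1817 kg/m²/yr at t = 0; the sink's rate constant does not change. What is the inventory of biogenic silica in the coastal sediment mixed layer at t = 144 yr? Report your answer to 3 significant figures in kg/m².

The sink rate constant is k = F₀/M₀ = 0.07448/7.391 = 0.01008 yr⁻¹.
Solving dM/dt = F₁ − kM with M(0) = M₀ gives M(t) = F₁/k + (M₀ − F₁/k)·e^(−kt).
F₁/k = 0.1817/0.01008 = 18.031 kg/m²; kt = 0.01008 × 144 = 1.451, e^(−kt) = 0.2343.
M(144) = 18.031 + (7.391 − 18.031) × 0.2343 = 18.031 − 2.493 = 15.538 kg/m².

15.5 kg/m²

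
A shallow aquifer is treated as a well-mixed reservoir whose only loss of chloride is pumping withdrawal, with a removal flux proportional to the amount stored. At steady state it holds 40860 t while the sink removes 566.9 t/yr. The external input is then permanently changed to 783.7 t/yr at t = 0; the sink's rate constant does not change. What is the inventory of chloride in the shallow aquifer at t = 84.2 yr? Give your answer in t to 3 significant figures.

51600 t

The sink rate constant is k = F₀/M₀ = 566.9/40860 = 0.01387 yr⁻¹.
Solving dM/dt = F₁ − kM with M(0) = M₀ gives M(t) = F₁/k + (M₀ − F₁/k)·e^(−kt).
F₁/k = 783.7/0.01387 = 56486 t; kt = 0.01387 × 84.2 = 1.168, e^(−kt) = 0.3109.
M(84.2) = 56486 + (40860 − 56486) × 0.3109 = 56486 − 4859 = 51628 t.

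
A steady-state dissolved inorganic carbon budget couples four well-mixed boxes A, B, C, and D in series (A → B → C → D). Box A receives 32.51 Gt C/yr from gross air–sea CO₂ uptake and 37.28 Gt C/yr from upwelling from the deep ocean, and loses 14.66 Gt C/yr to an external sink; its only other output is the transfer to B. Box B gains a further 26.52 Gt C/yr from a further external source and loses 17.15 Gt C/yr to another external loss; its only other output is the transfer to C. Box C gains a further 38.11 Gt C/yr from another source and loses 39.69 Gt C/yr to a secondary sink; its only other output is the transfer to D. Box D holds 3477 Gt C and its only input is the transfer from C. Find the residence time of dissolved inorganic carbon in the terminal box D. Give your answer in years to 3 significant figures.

Box A: F(A→B) = (32.51 + 37.28) − 14.66 = 55.130 Gt C/yr.
Box B: F(B→C) = (55.130 + 26.52) − 17.15 = 64.500 Gt C/yr.
Box C: F(C→D) = (64.500 + 38.11) − 39.69 = 62.920 Gt C/yr.
Box D throughput = its input = 62.920 Gt C/yr; τ = 3477 / 62.920 = 55.26 yr.

55.3 yr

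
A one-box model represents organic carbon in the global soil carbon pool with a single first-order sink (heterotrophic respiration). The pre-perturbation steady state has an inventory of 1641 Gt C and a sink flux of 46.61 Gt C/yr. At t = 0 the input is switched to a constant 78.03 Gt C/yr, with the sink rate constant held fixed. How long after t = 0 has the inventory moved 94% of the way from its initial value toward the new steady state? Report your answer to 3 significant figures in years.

99.1 yr

τ = M₀/F₀ = 1641/46.61 = 35.21 yr.
The remaining gap fraction is e^(−t/τ); 94% covered ⇒ e^(−t/τ) = 0.0600.
t = −τ ln(0.0600) = 35.21 × 2.813 = 99.05 yr.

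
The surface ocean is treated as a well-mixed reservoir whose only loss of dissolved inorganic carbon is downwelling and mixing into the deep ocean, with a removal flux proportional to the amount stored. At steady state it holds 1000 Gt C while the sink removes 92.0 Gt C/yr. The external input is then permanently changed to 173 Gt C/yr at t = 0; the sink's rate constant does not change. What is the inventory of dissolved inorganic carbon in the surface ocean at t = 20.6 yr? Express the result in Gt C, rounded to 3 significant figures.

Residence time τ = M₀/F₀ = 10.87 yr. The eventual steady state is M_∞ = M₀·(F₁/F₀) = 1000 × 173/92.0 = 1880.4 Gt C.
The anomaly ΔM(t) = M(t) − M_∞ decays as ΔM₀·e^(−t/τ) with ΔM₀ = 1000 − 1880.4 = −880.4 Gt C.
At t = 20.6 yr, e^(−t/τ) = e^(−1.895) = 0.1503, so ΔM = −132.3 Gt C and M = 1880.4 − 132.3 = 1748.1 Gt C.

1750 Gt C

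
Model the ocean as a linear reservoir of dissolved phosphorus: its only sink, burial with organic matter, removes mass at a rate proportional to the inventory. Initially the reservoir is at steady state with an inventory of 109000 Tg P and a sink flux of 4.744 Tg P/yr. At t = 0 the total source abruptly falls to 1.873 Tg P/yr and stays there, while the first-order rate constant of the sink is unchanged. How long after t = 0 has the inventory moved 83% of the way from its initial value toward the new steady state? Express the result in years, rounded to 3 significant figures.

40700 yr

τ = M₀/F₀ = 109000/4.744 = 22980 yr.
The remaining gap fraction is e^(−t/τ); 83% covered ⇒ e^(−t/τ) = 0.170.
t = −τ ln(0.170) = 22980 × 1.772 = 40710 yr.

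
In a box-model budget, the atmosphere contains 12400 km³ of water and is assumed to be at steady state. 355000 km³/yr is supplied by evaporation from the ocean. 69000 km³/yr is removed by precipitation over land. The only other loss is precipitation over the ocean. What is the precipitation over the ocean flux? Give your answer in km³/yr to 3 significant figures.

286000 km³/yr

At steady state ΣF_in = ΣF_out.
ΣF_in = 355000 km³/yr.
Precipitation over the ocean flux = ΣF_in − (69000) = 355000 − 69000 = 286000 km³/yr.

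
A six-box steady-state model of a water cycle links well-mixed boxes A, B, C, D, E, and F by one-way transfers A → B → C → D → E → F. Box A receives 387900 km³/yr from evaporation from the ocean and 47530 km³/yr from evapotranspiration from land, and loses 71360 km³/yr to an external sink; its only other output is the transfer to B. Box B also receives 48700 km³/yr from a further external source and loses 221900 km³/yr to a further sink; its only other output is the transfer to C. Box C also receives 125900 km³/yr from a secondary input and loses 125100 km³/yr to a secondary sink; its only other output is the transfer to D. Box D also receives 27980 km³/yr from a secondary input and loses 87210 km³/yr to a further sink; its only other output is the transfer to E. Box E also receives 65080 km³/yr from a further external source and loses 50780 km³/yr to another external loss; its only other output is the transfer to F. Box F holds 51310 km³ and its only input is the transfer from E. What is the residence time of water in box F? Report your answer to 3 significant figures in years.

Box A: F(A→B) = (387900 + 47530) − 71360 = 364070 km³/yr.
Box B: F(B→C) = (364070 + 48700) − 221900 = 190870 km³/yr.
Box C: F(C→D) = (190870 + 125900) − 125100 = 191670 km³/yr.
Box D: F(D→E) = (191670 + 27980) − 87210 = 132440 km³/yr.
Box E: F(E→F) = (132440 + 65080) − 50780 = 146740 km³/yr.
Box F throughput = its input = 146740 km³/yr; τ = 51310 / 146740 = 0.3497 yr.

0.350 yr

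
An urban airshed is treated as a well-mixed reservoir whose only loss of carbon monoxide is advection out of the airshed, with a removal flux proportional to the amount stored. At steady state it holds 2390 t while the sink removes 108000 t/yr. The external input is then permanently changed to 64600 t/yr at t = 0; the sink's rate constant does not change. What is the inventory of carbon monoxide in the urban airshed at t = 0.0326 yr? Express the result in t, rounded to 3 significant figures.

1650 t

τ = M₀/F₀ = 2390/108000 = 0.02213 yr; rate constant k = 1/τ.
New steady state M_∞ = F₁/k = F₁·τ = 64600 × 0.02213 = 1429.6 t.
M(t) = M_∞ + (M₀ − M_∞)·e^(−t/τ); t/τ = 0.0326/0.02213 = 1.473, so e^(−t/τ) = 0.2292.
M(t) = 1429.6 + 960.4 × 0.2292 = 1649.7 t.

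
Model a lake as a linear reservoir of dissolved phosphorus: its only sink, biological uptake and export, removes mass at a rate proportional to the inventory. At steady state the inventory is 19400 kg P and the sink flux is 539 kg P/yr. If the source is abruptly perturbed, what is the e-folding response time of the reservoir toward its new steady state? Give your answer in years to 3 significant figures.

36.0 yr

For a linear reservoir the response time equals the residence time τ = M/F.
τ = 19400 / 539 = 35.99 yr.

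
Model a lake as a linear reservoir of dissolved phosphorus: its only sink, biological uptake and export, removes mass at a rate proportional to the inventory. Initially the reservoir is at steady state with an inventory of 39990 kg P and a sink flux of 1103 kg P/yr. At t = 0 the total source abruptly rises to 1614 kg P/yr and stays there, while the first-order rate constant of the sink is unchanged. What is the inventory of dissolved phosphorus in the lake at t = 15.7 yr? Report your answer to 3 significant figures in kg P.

Residence time τ = M₀/F₀ = 36.26 yr. The eventual steady state is M_∞ = M₀·(F₁/F₀) = 39990 × 1614/1103 = 58517 kg P.
The anomaly ΔM(t) = M(t) − M_∞ decays as ΔM₀·e^(−t/τ) with ΔM₀ = 39990 − 58517 = −18530 kg P.
At t = 15.7 yr, e^(−t/τ) = e^(−0.4330) = 0.6485, so ΔM = −12020 kg P and M = 58517 − 12020 = 46501 kg P.

46500 kg P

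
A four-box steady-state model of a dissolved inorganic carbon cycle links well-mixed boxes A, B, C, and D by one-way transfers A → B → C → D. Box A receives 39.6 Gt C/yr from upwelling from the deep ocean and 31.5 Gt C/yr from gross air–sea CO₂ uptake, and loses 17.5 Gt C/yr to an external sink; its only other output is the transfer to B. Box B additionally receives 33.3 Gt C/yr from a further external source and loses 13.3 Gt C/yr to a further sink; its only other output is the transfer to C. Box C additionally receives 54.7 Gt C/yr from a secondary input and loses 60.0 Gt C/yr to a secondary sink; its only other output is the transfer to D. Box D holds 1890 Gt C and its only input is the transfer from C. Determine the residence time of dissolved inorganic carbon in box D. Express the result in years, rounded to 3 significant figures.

Box A: F(A→B) = (39.6 + 31.5) − 17.5 = 53.600 Gt C/yr.
Box B: F(B→C) = (53.600 + 33.3) − 13.3 = 73.600 Gt C/yr.
Box C: F(C→D) = (73.600 + 54.7) − 60.0 = 68.300 Gt C/yr.
Box D throughput = its input = 68.300 Gt C/yr; τ = 1890 / 68.300 = 27.67 yr.

27.7 yr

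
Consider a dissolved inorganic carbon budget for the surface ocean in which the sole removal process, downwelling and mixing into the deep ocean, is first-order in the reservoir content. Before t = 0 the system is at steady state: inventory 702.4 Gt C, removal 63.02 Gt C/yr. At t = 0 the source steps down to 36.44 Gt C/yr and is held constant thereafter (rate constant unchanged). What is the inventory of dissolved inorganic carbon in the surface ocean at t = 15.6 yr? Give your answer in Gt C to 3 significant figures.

The sink rate constant is k = F₀/M₀ = 63.02/702.4 = 0.08972 yr⁻¹.
Solving dM/dt = F₁ − kM with M(0) = M₀ gives M(t) = F₁/k + (M₀ − F₁/k)·e^(−kt).
F₁/k = 36.44/0.08972 = 406.15 Gt C; kt = 0.08972 × 15.6 = 1.400, e^(−kt) = 0.2467.
M(15.6) = 406.15 + (702.4 − 406.15) × 0.2467 = 406.15 + 73.08 = 479.23 Gt C.

479 Gt C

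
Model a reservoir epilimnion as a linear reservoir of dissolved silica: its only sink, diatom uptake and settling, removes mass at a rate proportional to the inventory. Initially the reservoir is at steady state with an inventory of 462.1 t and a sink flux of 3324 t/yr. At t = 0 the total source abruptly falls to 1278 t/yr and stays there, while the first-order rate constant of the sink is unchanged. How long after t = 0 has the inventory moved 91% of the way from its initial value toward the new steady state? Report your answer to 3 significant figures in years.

0.335 yr

τ = M₀/F₀ = 462.1/3324 = 0.1390 yr.
The remaining gap fraction is e^(−t/τ); 91% covered ⇒ e^(−t/τ) = 0.0900.
t = −τ ln(0.0900) = 0.1390 × 2.408 = 0.3348 yr.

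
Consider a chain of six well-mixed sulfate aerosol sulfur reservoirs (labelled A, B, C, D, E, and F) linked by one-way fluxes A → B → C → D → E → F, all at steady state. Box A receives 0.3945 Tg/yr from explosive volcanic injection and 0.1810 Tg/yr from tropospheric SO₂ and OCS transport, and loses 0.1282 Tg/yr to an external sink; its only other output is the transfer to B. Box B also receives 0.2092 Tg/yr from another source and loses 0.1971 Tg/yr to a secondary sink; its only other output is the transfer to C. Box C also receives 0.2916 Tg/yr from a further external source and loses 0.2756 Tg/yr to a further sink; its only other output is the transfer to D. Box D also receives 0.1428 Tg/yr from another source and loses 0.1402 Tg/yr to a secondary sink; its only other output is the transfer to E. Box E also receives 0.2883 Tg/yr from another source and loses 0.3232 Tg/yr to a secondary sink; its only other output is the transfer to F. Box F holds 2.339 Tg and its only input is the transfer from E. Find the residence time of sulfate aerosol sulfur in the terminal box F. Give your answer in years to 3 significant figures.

5.28 yr

Box A: F(A→B) = (0.3945 + 0.1810) − 0.1282 = 0.44730 Tg/yr.
Box B: F(B→C) = (0.44730 + 0.2092) − 0.1971 = 0.45940 Tg/yr.
Box C: F(C→D) = (0.45940 + 0.2916) − 0.2756 = 0.47540 Tg/yr.
Box D: F(D→E) = (0.47540 + 0.1428) − 0.1402 = 0.47800 Tg/yr.
Box E: F(E→F) = (0.47800 + 0.2883) − 0.3232 = 0.44310 Tg/yr.
Box F throughput = its input = 0.44310 Tg/yr; τ = 2.339 / 0.44310 = 5.279 yr.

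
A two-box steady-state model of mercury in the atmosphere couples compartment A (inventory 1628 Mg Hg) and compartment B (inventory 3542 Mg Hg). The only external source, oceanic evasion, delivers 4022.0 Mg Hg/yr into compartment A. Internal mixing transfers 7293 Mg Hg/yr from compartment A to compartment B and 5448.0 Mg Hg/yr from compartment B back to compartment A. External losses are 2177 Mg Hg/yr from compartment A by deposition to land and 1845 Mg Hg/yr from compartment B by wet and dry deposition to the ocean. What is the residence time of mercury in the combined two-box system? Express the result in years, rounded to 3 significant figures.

1.29 yr

For the system as a whole, the A↔B exchange is internal and contributes nothing to the throughput; only the external sinks remove mass.
M_total = 1628 + 3542 = 5170.0 Mg Hg.
ΣF_external_out = 2177 + 1845 = 4022.0 Mg Hg/yr.
τ = M_total / ΣF_ext = 5170.0 / 4022.0 = 1.285 yr.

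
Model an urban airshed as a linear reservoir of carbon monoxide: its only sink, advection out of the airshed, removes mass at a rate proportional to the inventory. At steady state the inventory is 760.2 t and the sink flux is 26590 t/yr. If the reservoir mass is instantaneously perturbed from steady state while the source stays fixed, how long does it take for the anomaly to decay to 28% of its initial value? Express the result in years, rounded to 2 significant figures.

For a linear reservoir the anomaly decays as exp(−t/τ) with τ = M/F = 760.2/26590 = 0.02859 yr.
exp(−t/τ) = 0.28 ⇒ t = −τ ln(0.28) = 0.02859 × 1.273 = 0.03639 yr.

0.036 yr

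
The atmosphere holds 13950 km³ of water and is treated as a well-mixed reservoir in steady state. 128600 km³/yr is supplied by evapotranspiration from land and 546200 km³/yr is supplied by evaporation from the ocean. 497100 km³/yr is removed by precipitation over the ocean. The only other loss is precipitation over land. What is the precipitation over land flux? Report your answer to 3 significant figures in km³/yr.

178000 km³/yr

At steady state ΣF_in = ΣF_out.
ΣF_in = 128600 + 546200 = 674800 km³/yr.
Precipitation over land flux = ΣF_in − (497100) = 674800 − 497100 = 177700 km³/yr.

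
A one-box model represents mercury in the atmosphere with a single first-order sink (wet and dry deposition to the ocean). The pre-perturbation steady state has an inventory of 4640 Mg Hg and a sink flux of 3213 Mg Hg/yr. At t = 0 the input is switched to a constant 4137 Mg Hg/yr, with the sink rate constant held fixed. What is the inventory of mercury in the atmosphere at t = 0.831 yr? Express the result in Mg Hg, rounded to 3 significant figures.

The sink rate constant is k = F₀/M₀ = 3213/4640 = 0.6925 yr⁻¹.
Solving dM/dt = F₁ − kM with M(0) = M₀ gives M(t) = F₁/k + (M₀ − F₁/k)·e^(−kt).
F₁/k = 4137/0.6925 = 5974.4 Mg Hg; kt = 0.6925 × 0.831 = 0.5754, e^(−kt) = 0.5625.
M(0.831) = 5974.4 + (4640 − 5974.4) × 0.5625 = 5974.4 − 750.5 = 5223.8 Mg Hg.

5220 Mg Hg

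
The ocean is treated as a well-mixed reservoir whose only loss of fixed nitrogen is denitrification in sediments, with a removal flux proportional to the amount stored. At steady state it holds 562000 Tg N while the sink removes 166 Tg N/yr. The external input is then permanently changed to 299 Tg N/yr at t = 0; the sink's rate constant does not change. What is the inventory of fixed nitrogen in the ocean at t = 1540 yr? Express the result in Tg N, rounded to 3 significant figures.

τ = M₀/F₀ = 562000/166 = 3386 yr; rate constant k = 1/τ.
New steady state M_∞ = F₁/k = F₁·τ = 299 × 3386 = 1.0123×10^6 Tg N.
M(t) = M_∞ + (M₀ − M_∞)·e^(−t/τ); t/τ = 1540/3386 = 0.4549, so e^(−t/τ) = 0.6345.
M(t) = 1.0123×10^6 − 450300 × 0.6345 = 726560 Tg N.

727000 Tg N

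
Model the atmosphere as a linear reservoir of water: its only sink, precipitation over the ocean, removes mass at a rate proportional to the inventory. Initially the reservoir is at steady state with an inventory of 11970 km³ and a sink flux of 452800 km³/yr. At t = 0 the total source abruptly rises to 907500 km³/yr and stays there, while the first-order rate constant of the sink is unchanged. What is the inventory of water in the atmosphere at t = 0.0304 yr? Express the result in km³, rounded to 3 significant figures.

20200 km³

The sink rate constant is k = F₀/M₀ = 452800/11970 = 37.83 yr⁻¹.
Solving dM/dt = F₁ − kM with M(0) = M₀ gives M(t) = F₁/k + (M₀ − F₁/k)·e^(−kt).
F₁/k = 907500/37.83 = 23990 km³; kt = 37.83 × 0.0304 = 1.150, e^(−kt) = 0.3166.
M(0.0304) = 23990 + (11970 − 23990) × 0.3166 = 23990 − 3806 = 20184 km³.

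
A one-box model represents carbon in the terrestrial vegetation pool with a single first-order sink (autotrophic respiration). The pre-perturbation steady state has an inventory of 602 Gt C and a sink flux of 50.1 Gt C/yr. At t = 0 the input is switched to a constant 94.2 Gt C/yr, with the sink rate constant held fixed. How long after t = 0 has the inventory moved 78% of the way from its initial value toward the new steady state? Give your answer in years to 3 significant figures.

τ = M₀/F₀ = 602/50.1 = 12.02 yr.
The remaining gap fraction is e^(−t/τ); 78% covered ⇒ e^(−t/τ) = 0.220.
t = −τ ln(0.220) = 12.02 × 1.514 = 18.19 yr.

18.2 yr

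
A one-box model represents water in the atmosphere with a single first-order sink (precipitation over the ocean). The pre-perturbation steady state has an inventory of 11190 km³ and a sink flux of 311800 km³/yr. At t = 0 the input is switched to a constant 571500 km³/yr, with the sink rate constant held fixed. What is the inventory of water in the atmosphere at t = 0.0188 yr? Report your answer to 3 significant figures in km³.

τ = M₀/F₀ = 11190/311800 = 0.03589 yr; rate constant k = 1/τ.
New steady state M_∞ = F₁/k = F₁·τ = 571500 × 0.03589 = 20510 km³.
M(t) = M_∞ + (M₀ − M_∞)·e^(−t/τ); t/τ = 0.0188/0.03589 = 0.5238, so e^(−t/τ) = 0.5922.
M(t) = 20510 − 9320 × 0.5922 = 14990 km³.

15000 km³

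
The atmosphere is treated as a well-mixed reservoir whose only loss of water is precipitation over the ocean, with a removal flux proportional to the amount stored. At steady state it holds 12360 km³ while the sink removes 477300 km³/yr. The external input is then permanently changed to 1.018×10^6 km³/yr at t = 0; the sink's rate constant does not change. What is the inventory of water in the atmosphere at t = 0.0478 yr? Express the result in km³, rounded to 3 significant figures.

τ = M₀/F₀ = 12360/477300 = 0.02590 yr; rate constant k = 1/τ.
New steady state M_∞ = F₁/k = F₁·τ = 1.018×10^6 × 0.02590 = 26362 km³.
M(t) = M_∞ + (M₀ − M_∞)·e^(−t/τ); t/τ = 0.0478/0.02590 = 1.846, so e^(−t/τ) = 0.1579.
M(t) = 26362 − 14000 × 0.1579 = 24151 km³.

24200 km³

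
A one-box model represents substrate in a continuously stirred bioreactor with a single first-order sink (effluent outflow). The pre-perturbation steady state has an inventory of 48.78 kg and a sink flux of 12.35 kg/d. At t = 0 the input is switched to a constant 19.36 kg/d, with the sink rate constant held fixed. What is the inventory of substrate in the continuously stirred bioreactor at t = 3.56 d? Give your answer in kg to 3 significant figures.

65.2 kg

τ = M₀/F₀ = 48.78/12.35 = 3.950 d; rate constant k = 1/τ.
New steady state M_∞ = F₁/k = F₁·τ = 19.36 × 3.950 = 76.468 kg.
M(t) = M_∞ + (M₀ − M_∞)·e^(−t/τ); t/τ = 3.56/3.950 = 0.9013, so e^(−t/τ) = 0.4060.
M(t) = 76.468 − 27.69 × 0.4060 = 65.226 kg.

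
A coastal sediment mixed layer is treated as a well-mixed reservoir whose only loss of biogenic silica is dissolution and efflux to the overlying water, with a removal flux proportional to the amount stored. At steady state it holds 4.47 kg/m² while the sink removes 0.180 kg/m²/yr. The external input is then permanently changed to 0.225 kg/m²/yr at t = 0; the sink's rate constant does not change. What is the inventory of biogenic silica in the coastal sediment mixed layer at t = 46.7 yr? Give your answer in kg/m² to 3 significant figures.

Residence time τ = M₀/F₀ = 24.83 yr. The eventual steady state is M_∞ = M₀·(F₁/F₀) = 4.47 × 0.225/0.180 = 5.5875 kg/m².
The anomaly ΔM(t) = M(t) − M_∞ decays as ΔM₀·e^(−t/τ) with ΔM₀ = 4.47 − 5.5875 = −1.117 kg/m².
At t = 46.7 yr, e^(−t/τ) = e^(−1.881) = 0.1525, so ΔM = −0.1704 kg/m² and M = 5.5875 − 0.1704 = 5.4171 kg/m².

5.42 kg/m²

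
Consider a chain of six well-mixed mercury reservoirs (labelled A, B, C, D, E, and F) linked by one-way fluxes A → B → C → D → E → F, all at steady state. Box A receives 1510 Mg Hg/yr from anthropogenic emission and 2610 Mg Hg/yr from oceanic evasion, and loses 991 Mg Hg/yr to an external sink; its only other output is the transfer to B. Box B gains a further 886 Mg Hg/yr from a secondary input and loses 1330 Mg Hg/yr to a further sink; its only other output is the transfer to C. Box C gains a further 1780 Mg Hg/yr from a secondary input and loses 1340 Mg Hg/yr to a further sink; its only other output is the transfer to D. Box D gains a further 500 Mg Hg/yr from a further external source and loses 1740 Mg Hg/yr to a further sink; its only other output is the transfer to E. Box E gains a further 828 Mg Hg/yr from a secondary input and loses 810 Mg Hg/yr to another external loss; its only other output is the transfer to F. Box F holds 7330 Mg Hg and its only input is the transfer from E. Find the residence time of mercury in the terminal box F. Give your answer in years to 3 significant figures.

3.85 yr

Box A: F(A→B) = (1510 + 2610) − 991 = 3129.0 Mg Hg/yr.
Box B: F(B→C) = (3129.0 + 886) − 1330 = 2685.0 Mg Hg/yr.
Box C: F(C→D) = (2685.0 + 1780) − 1340 = 3125.0 Mg Hg/yr.
Box D: F(D→E) = (3125.0 + 500) − 1740 = 1885.0 Mg Hg/yr.
Box E: F(E→F) = (1885.0 + 828) − 810 = 1903.0 Mg Hg/yr.
Box F throughput = its input = 1903.0 Mg Hg/yr; τ = 7330 / 1903.0 = 3.852 yr.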